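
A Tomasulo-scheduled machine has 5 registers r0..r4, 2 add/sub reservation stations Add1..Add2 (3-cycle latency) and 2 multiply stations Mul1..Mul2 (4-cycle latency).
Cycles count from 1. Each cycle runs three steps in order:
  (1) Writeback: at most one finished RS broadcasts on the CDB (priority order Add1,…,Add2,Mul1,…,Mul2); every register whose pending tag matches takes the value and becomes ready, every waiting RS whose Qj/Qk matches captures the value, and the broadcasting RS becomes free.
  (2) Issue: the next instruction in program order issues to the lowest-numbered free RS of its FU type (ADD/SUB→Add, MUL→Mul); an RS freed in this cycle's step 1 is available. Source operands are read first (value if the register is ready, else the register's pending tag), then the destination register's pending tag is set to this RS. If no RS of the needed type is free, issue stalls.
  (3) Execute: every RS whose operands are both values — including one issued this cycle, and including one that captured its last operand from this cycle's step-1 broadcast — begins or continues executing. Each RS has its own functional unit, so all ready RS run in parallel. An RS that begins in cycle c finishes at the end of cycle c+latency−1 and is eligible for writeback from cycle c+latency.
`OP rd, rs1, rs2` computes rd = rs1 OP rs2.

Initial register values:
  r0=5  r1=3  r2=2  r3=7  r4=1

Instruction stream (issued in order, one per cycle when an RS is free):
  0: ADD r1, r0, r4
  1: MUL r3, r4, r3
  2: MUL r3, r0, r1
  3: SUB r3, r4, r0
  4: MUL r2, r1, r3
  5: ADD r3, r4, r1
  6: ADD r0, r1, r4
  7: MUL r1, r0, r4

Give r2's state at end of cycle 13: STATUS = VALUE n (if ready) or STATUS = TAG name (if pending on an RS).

  c1: issue ADD r1<-Add1  regs: r0:5,r1:Add1,r2:2,r3:7,r4:1
  c2: issue MUL r3<-Mul1  regs: r0:5,r1:Add1,r2:2,r3:Mul1,r4:1
  c3: issue MUL r3<-Mul2  regs: r0:5,r1:Add1,r2:2,r3:Mul2,r4:1
  c4: CDB Add1=6; issue SUB r3<-Add1  regs: r0:5,r1:6,r2:2,r3:Add1,r4:1
  c5: stall  regs: r0:5,r1:6,r2:2,r3:Add1,r4:1
  c6: CDB Mul1=7; issue MUL r2<-Mul1  regs: r0:5,r1:6,r2:Mul1,r3:Add1,r4:1
  c7: CDB Add1=-4; issue ADD r3<-Add1  regs: r0:5,r1:6,r2:Mul1,r3:Add1,r4:1
  c8: CDB Mul2=30; issue ADD r0<-Add2  regs: r0:Add2,r1:6,r2:Mul1,r3:Add1,r4:1
  c9: issue MUL r1<-Mul2  regs: r0:Add2,r1:Mul2,r2:Mul1,r3:Add1,r4:1
  c10: CDB Add1=7  regs: r0:Add2,r1:Mul2,r2:Mul1,r3:7,r4:1
  c11: CDB Add2=7  regs: r0:7,r1:Mul2,r2:Mul1,r3:7,r4:1
  c12: CDB Mul1=-24  regs: r0:7,r1:Mul2,r2:-24,r3:7,r4:1
  c13: -  regs: r0:7,r1:Mul2,r2:-24,r3:7,r4:1

STATUS = VALUE -24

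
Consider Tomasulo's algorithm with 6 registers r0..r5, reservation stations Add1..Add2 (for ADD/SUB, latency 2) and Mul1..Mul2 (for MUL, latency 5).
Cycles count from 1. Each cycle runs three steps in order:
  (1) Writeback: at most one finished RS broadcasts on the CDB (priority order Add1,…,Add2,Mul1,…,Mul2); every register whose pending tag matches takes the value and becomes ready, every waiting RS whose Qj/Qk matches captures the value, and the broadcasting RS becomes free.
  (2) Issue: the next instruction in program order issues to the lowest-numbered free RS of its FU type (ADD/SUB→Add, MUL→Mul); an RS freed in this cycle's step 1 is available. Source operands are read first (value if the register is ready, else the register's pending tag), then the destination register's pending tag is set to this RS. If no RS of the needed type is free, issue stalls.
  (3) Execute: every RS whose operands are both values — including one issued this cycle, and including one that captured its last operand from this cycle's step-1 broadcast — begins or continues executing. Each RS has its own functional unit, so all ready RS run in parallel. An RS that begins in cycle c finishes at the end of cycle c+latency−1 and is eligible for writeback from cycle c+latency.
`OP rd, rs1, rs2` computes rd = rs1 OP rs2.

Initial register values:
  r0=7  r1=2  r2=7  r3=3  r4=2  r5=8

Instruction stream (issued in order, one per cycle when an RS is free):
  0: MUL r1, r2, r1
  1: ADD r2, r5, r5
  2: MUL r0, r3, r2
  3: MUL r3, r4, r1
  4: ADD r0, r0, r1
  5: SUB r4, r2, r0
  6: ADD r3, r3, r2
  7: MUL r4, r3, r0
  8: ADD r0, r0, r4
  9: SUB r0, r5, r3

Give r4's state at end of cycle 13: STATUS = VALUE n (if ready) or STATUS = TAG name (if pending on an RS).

c1: issue MUL r1<-Mul1 | r0:7,r1:Mul1,r2:7,r3:3,r4:2,r5:8
c2: issue ADD r2<-Add1 | r0:7,r1:Mul1,r2:Add1,r3:3,r4:2,r5:8
c3: issue MUL r0<-Mul2 | r0:Mul2,r1:Mul1,r2:Add1,r3:3,r4:2,r5:8
c4: CDB Add1=16; stall | r0:Mul2,r1:Mul1,r2:16,r3:3,r4:2,r5:8
c5: stall | r0:Mul2,r1:Mul1,r2:16,r3:3,r4:2,r5:8
c6: CDB Mul1=14; issue MUL r3<-Mul1 | r0:Mul2,r1:14,r2:16,r3:Mul1,r4:2,r5:8
c7: issue ADD r0<-Add1 | r0:Add1,r1:14,r2:16,r3:Mul1,r4:2,r5:8
c8: issue SUB r4<-Add2 | r0:Add1,r1:14,r2:16,r3:Mul1,r4:Add2,r5:8
c9: CDB Mul2=48; stall | r0:Add1,r1:14,r2:16,r3:Mul1,r4:Add2,r5:8
c10: stall | r0:Add1,r1:14,r2:16,r3:Mul1,r4:Add2,r5:8
c11: CDB Add1=62; issue ADD r3<-Add1 | r0:62,r1:14,r2:16,r3:Add1,r4:Add2,r5:8
c12: CDB Mul1=28; issue MUL r4<-Mul1 | r0:62,r1:14,r2:16,r3:Add1,r4:Mul1,r5:8
c13: CDB Add2=-46; issue ADD r0<-Add2 | r0:Add2,r1:14,r2:16,r3:Add1,r4:Mul1,r5:8

STATUS = TAG Mul1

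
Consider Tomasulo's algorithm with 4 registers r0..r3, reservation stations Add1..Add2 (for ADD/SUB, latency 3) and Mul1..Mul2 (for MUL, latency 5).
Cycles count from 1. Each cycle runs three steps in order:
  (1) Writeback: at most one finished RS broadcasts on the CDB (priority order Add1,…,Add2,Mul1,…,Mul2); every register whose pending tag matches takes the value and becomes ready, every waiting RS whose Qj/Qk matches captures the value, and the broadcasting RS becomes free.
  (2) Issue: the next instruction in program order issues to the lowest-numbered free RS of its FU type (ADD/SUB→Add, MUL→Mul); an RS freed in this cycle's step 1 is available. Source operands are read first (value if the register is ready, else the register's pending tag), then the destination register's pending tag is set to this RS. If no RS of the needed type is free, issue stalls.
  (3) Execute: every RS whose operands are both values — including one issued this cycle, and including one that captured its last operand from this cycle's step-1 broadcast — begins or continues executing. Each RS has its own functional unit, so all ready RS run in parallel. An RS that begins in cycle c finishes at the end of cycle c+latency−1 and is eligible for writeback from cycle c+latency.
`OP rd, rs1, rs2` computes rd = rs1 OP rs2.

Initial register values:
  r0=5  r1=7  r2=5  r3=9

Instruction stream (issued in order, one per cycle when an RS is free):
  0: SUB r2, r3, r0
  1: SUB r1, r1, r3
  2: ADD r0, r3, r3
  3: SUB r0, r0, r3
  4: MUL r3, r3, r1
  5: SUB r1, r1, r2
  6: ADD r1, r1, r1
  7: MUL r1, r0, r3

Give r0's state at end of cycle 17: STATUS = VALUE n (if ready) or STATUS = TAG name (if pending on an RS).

STATUS = VALUE 9

cycle 1: issue SUB r2<-Add1 // r0:5,r1:7,r2:Add1,r3:9
cycle 2: issue SUB r1<-Add2 // r0:5,r1:Add2,r2:Add1,r3:9
cycle 3: stall // r0:5,r1:Add2,r2:Add1,r3:9
cycle 4: CDB Add1=4; issue ADD r0<-Add1 // r0:Add1,r1:Add2,r2:4,r3:9
cycle 5: CDB Add2=-2; issue SUB r0<-Add2 // r0:Add2,r1:-2,r2:4,r3:9
cycle 6: issue MUL r3<-Mul1 // r0:Add2,r1:-2,r2:4,r3:Mul1
cycle 7: CDB Add1=18; issue SUB r1<-Add1 // r0:Add2,r1:Add1,r2:4,r3:Mul1
cycle 8: stall // r0:Add2,r1:Add1,r2:4,r3:Mul1
cycle 9: stall // r0:Add2,r1:Add1,r2:4,r3:Mul1
cycle 10: CDB Add1=-6; issue ADD r1<-Add1 // r0:Add2,r1:Add1,r2:4,r3:Mul1
cycle 11: CDB Add2=9; issue MUL r1<-Mul2 // r0:9,r1:Mul2,r2:4,r3:Mul1
cycle 12: CDB Mul1=-18 // r0:9,r1:Mul2,r2:4,r3:-18
cycle 13: CDB Add1=-12 // r0:9,r1:Mul2,r2:4,r3:-18
cycle 14: - // r0:9,r1:Mul2,r2:4,r3:-18
cycle 15: - // r0:9,r1:Mul2,r2:4,r3:-18
cycle 16: - // r0:9,r1:Mul2,r2:4,r3:-18
cycle 17: CDB Mul2=-162 // r0:9,r1:-162,r2:4,r3:-18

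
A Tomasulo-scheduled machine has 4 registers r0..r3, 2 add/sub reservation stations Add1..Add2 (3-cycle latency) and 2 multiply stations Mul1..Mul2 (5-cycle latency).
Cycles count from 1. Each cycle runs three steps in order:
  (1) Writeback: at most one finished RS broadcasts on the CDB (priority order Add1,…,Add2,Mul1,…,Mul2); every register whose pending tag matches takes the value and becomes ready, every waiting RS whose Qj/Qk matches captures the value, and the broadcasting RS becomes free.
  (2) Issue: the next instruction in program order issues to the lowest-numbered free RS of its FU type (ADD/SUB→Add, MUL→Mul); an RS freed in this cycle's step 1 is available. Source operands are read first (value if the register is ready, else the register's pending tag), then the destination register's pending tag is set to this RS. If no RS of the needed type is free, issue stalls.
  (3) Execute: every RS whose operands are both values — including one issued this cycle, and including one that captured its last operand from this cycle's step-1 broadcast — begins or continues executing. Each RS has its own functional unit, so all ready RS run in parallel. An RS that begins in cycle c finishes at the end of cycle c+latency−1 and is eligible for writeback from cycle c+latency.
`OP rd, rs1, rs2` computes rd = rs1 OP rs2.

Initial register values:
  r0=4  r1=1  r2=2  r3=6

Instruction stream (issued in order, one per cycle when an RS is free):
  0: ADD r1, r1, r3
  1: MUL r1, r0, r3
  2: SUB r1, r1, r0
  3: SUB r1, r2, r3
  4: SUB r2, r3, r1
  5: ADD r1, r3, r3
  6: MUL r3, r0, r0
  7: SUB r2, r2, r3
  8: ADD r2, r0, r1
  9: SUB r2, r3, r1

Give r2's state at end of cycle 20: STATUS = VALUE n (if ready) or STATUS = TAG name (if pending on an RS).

STATUS = VALUE 4

c1: issue ADD r1<-Add1 | r0:4,r1:Add1,r2:2,r3:6
c2: issue MUL r1<-Mul1 | r0:4,r1:Mul1,r2:2,r3:6
c3: issue SUB r1<-Add2 | r0:4,r1:Add2,r2:2,r3:6
c4: CDB Add1=7; issue SUB r1<-Add1 | r0:4,r1:Add1,r2:2,r3:6
c5: stall | r0:4,r1:Add1,r2:2,r3:6
c6: stall | r0:4,r1:Add1,r2:2,r3:6
c7: CDB Add1=-4; issue SUB r2<-Add1 | r0:4,r1:-4,r2:Add1,r3:6
c8: CDB Mul1=24; stall | r0:4,r1:-4,r2:Add1,r3:6
c9: stall | r0:4,r1:-4,r2:Add1,r3:6
c10: CDB Add1=10; issue ADD r1<-Add1 | r0:4,r1:Add1,r2:10,r3:6
c11: CDB Add2=20; issue MUL r3<-Mul1 | r0:4,r1:Add1,r2:10,r3:Mul1
c12: issue SUB r2<-Add2 | r0:4,r1:Add1,r2:Add2,r3:Mul1
c13: CDB Add1=12; issue ADD r2<-Add1 | r0:4,r1:12,r2:Add1,r3:Mul1
c14: stall | r0:4,r1:12,r2:Add1,r3:Mul1
c15: stall | r0:4,r1:12,r2:Add1,r3:Mul1
c16: CDB Add1=16; issue SUB r2<-Add1 | r0:4,r1:12,r2:Add1,r3:Mul1
c17: CDB Mul1=16 | r0:4,r1:12,r2:Add1,r3:16
c18: - | r0:4,r1:12,r2:Add1,r3:16
c19: - | r0:4,r1:12,r2:Add1,r3:16
c20: CDB Add1=4 | r0:4,r1:12,r2:4,r3:16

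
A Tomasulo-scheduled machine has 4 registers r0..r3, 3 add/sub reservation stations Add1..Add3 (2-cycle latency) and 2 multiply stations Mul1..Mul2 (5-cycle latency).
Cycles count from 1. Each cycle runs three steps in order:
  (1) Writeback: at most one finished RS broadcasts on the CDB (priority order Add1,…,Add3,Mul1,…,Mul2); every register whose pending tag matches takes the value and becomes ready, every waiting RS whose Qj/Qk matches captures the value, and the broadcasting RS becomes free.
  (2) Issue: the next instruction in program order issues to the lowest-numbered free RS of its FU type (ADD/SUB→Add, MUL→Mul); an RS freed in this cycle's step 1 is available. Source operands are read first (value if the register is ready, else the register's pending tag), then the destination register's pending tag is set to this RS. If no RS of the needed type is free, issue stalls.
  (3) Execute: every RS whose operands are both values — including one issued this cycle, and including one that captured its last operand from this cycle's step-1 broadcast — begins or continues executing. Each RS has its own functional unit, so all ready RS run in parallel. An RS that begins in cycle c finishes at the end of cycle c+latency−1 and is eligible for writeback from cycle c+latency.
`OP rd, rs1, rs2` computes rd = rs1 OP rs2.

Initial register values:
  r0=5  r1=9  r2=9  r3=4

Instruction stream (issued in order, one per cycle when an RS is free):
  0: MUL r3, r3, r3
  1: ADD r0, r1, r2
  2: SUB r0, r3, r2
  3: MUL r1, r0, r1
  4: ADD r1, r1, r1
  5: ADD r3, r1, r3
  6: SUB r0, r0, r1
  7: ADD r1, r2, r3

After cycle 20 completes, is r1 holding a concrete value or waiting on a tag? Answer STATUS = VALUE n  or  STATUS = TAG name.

STATUS = VALUE 151

c1: issue MUL r3<-Mul1 | r0:5,r1:9,r2:9,r3:Mul1
c2: issue ADD r0<-Add1 | r0:Add1,r1:9,r2:9,r3:Mul1
c3: issue SUB r0<-Add2 | r0:Add2,r1:9,r2:9,r3:Mul1
c4: CDB Add1=18; issue MUL r1<-Mul2 | r0:Add2,r1:Mul2,r2:9,r3:Mul1
c5: issue ADD r1<-Add1 | r0:Add2,r1:Add1,r2:9,r3:Mul1
c6: CDB Mul1=16; issue ADD r3<-Add3 | r0:Add2,r1:Add1,r2:9,r3:Add3
c7: stall | r0:Add2,r1:Add1,r2:9,r3:Add3
c8: CDB Add2=7; issue SUB r0<-Add2 | r0:Add2,r1:Add1,r2:9,r3:Add3
c9: stall | r0:Add2,r1:Add1,r2:9,r3:Add3
c10: stall | r0:Add2,r1:Add1,r2:9,r3:Add3
c11: stall | r0:Add2,r1:Add1,r2:9,r3:Add3
c12: stall | r0:Add2,r1:Add1,r2:9,r3:Add3
c13: CDB Mul2=63; stall | r0:Add2,r1:Add1,r2:9,r3:Add3
c14: stall | r0:Add2,r1:Add1,r2:9,r3:Add3
c15: CDB Add1=126; issue ADD r1<-Add1 | r0:Add2,r1:Add1,r2:9,r3:Add3
c16: - | r0:Add2,r1:Add1,r2:9,r3:Add3
c17: CDB Add2=-119 | r0:-119,r1:Add1,r2:9,r3:Add3
c18: CDB Add3=142 | r0:-119,r1:Add1,r2:9,r3:142
c19: - | r0:-119,r1:Add1,r2:9,r3:142
c20: CDB Add1=151 | r0:-119,r1:151,r2:9,r3:142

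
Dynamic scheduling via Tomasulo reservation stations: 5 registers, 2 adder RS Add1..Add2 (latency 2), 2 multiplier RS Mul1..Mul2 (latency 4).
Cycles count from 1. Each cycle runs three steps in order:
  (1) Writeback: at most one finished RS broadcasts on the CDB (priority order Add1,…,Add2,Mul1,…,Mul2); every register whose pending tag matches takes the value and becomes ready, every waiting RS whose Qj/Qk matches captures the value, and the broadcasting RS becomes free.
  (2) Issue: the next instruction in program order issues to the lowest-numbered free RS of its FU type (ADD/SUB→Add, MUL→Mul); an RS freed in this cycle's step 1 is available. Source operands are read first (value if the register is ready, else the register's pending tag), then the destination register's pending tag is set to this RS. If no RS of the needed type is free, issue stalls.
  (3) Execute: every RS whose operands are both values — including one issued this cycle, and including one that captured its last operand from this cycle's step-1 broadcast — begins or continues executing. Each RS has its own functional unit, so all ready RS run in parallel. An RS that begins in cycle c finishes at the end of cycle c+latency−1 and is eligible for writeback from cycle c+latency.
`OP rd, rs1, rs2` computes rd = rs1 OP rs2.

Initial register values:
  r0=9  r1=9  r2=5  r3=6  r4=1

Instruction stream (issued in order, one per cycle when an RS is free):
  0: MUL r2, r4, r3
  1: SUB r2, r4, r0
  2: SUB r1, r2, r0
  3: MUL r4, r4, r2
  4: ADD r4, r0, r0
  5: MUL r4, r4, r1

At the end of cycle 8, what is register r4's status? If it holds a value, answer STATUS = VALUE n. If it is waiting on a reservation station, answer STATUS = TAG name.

cycle 1: issue MUL r2<-Mul1 // r0:9,r1:9,r2:Mul1,r3:6,r4:1
cycle 2: issue SUB r2<-Add1 // r0:9,r1:9,r2:Add1,r3:6,r4:1
cycle 3: issue SUB r1<-Add2 // r0:9,r1:Add2,r2:Add1,r3:6,r4:1
cycle 4: CDB Add1=-8; issue MUL r4<-Mul2 // r0:9,r1:Add2,r2:-8,r3:6,r4:Mul2
cycle 5: CDB Mul1=6; issue ADD r4<-Add1 // r0:9,r1:Add2,r2:-8,r3:6,r4:Add1
cycle 6: CDB Add2=-17; issue MUL r4<-Mul1 // r0:9,r1:-17,r2:-8,r3:6,r4:Mul1
cycle 7: CDB Add1=18 // r0:9,r1:-17,r2:-8,r3:6,r4:Mul1
cycle 8: CDB Mul2=-8 // r0:9,r1:-17,r2:-8,r3:6,r4:Mul1

STATUS = TAG Mul1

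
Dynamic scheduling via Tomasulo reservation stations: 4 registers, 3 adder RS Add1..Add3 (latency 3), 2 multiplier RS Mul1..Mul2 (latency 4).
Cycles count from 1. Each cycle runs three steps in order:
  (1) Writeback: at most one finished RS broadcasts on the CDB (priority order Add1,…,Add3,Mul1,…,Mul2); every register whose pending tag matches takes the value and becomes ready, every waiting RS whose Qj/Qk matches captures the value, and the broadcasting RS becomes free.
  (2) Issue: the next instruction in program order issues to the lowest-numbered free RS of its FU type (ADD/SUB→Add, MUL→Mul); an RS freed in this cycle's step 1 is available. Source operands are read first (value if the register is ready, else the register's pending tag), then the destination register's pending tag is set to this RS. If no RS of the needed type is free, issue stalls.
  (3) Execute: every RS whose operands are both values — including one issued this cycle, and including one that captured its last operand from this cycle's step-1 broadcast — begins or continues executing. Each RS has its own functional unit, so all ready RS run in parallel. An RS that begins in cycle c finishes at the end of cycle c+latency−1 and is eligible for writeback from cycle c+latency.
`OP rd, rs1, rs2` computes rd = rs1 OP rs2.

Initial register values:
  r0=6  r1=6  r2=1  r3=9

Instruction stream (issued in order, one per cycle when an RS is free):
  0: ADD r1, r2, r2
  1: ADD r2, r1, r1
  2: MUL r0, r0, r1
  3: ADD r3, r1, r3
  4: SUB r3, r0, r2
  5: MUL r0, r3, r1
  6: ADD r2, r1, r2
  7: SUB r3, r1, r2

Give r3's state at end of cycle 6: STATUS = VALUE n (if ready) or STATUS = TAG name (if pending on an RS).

c1: issue ADD r1<-Add1 | r0:6,r1:Add1,r2:1,r3:9
c2: issue ADD r2<-Add2 | r0:6,r1:Add1,r2:Add2,r3:9
c3: issue MUL r0<-Mul1 | r0:Mul1,r1:Add1,r2:Add2,r3:9
c4: CDB Add1=2; issue ADD r3<-Add1 | r0:Mul1,r1:2,r2:Add2,r3:Add1
c5: issue SUB r3<-Add3 | r0:Mul1,r1:2,r2:Add2,r3:Add3
c6: issue MUL r0<-Mul2 | r0:Mul2,r1:2,r2:Add2,r3:Add3

STATUS = TAG Add3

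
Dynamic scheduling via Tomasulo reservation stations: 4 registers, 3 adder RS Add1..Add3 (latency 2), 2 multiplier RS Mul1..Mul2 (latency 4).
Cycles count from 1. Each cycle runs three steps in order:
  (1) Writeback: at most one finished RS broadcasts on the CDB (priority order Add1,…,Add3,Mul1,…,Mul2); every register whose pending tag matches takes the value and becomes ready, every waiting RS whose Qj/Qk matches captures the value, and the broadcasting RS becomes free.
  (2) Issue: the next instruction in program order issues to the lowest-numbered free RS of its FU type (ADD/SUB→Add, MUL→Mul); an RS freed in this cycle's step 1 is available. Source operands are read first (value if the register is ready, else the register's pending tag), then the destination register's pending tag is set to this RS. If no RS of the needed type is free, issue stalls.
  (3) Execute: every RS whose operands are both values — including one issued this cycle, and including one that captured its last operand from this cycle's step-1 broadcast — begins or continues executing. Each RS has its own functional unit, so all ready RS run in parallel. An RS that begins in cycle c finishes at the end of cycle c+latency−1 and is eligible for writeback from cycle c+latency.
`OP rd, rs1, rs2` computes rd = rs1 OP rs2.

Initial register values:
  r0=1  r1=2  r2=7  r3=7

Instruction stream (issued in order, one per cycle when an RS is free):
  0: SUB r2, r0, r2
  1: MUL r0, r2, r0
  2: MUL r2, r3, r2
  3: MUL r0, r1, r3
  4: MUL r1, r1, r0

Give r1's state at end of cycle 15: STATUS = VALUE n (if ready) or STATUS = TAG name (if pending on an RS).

STATUS = VALUE 28

  c1: issue SUB r2<-Add1  regs: r0:1,r1:2,r2:Add1,r3:7
  c2: issue MUL r0<-Mul1  regs: r0:Mul1,r1:2,r2:Add1,r3:7
  c3: CDB Add1=-6; issue MUL r2<-Mul2  regs: r0:Mul1,r1:2,r2:Mul2,r3:7
  c4: stall  regs: r0:Mul1,r1:2,r2:Mul2,r3:7
  c5: stall  regs: r0:Mul1,r1:2,r2:Mul2,r3:7
  c6: stall  regs: r0:Mul1,r1:2,r2:Mul2,r3:7
  c7: CDB Mul1=-6; issue MUL r0<-Mul1  regs: r0:Mul1,r1:2,r2:Mul2,r3:7
  c8: CDB Mul2=-42; issue MUL r1<-Mul2  regs: r0:Mul1,r1:Mul2,r2:-42,r3:7
  c9: -  regs: r0:Mul1,r1:Mul2,r2:-42,r3:7
  c10: -  regs: r0:Mul1,r1:Mul2,r2:-42,r3:7
  c11: CDB Mul1=14  regs: r0:14,r1:Mul2,r2:-42,r3:7
  c12: -  regs: r0:14,r1:Mul2,r2:-42,r3:7
  c13: -  regs: r0:14,r1:Mul2,r2:-42,r3:7
  c14: -  regs: r0:14,r1:Mul2,r2:-42,r3:7
  c15: CDB Mul2=28  regs: r0:14,r1:28,r2:-42,r3:7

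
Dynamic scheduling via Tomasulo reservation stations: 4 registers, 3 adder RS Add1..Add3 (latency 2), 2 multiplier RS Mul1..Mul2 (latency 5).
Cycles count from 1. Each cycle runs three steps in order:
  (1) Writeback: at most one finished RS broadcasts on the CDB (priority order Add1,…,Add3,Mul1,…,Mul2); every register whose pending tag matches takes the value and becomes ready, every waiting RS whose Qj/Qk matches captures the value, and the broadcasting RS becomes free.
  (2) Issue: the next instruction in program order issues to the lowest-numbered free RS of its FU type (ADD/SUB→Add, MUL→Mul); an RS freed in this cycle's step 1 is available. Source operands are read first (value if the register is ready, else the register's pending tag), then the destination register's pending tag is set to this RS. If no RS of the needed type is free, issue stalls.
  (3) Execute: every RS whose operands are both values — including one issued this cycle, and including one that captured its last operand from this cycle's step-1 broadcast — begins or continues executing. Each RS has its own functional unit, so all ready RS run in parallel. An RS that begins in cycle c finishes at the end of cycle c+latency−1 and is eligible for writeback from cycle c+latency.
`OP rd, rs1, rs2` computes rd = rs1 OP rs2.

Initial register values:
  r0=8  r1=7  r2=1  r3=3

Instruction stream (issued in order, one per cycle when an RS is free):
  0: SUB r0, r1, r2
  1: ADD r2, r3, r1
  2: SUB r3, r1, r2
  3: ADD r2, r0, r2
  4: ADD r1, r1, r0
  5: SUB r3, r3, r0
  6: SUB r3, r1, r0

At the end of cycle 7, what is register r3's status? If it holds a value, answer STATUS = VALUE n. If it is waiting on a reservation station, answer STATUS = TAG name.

cycle 1: issue SUB r0<-Add1 // r0:Add1,r1:7,r2:1,r3:3
cycle 2: issue ADD r2<-Add2 // r0:Add1,r1:7,r2:Add2,r3:3
cycle 3: CDB Add1=6; issue SUB r3<-Add1 // r0:6,r1:7,r2:Add2,r3:Add1
cycle 4: CDB Add2=10; issue ADD r2<-Add2 // r0:6,r1:7,r2:Add2,r3:Add1
cycle 5: issue ADD r1<-Add3 // r0:6,r1:Add3,r2:Add2,r3:Add1
cycle 6: CDB Add1=-3; issue SUB r3<-Add1 // r0:6,r1:Add3,r2:Add2,r3:Add1
cycle 7: CDB Add2=16; issue SUB r3<-Add2 // r0:6,r1:Add3,r2:16,r3:Add2

STATUS = TAG Add2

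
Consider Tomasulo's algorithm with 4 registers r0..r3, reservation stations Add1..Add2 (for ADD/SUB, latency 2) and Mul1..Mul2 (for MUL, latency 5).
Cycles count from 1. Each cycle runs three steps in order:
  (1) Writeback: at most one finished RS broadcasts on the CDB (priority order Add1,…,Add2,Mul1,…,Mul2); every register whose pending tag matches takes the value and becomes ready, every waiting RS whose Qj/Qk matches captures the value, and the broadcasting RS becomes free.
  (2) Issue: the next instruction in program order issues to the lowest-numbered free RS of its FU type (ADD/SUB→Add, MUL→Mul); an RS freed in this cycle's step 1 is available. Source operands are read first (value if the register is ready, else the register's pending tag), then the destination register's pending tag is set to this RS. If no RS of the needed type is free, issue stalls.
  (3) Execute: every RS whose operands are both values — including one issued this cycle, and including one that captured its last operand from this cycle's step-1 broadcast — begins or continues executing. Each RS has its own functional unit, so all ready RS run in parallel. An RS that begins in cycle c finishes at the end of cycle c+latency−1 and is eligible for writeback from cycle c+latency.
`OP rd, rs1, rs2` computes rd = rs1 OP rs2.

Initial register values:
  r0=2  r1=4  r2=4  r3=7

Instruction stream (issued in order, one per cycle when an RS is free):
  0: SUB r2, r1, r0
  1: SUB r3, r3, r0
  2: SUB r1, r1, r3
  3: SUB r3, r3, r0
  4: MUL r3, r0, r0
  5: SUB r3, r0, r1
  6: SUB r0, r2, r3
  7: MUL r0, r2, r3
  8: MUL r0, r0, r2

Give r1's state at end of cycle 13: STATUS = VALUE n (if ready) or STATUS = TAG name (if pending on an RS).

STATUS = VALUE -1

cycle 1: issue SUB r2<-Add1 // r0:2,r1:4,r2:Add1,r3:7
cycle 2: issue SUB r3<-Add2 // r0:2,r1:4,r2:Add1,r3:Add2
cycle 3: CDB Add1=2; issue SUB r1<-Add1 // r0:2,r1:Add1,r2:2,r3:Add2
cycle 4: CDB Add2=5; issue SUB r3<-Add2 // r0:2,r1:Add1,r2:2,r3:Add2
cycle 5: issue MUL r3<-Mul1 // r0:2,r1:Add1,r2:2,r3:Mul1
cycle 6: CDB Add1=-1; issue SUB r3<-Add1 // r0:2,r1:-1,r2:2,r3:Add1
cycle 7: CDB Add2=3; issue SUB r0<-Add2 // r0:Add2,r1:-1,r2:2,r3:Add1
cycle 8: CDB Add1=3; issue MUL r0<-Mul2 // r0:Mul2,r1:-1,r2:2,r3:3
cycle 9: stall // r0:Mul2,r1:-1,r2:2,r3:3
cycle 10: CDB Add2=-1; stall // r0:Mul2,r1:-1,r2:2,r3:3
cycle 11: CDB Mul1=4; issue MUL r0<-Mul1 // r0:Mul1,r1:-1,r2:2,r3:3
cycle 12: - // r0:Mul1,r1:-1,r2:2,r3:3
cycle 13: CDB Mul2=6 // r0:Mul1,r1:-1,r2:2,r3:3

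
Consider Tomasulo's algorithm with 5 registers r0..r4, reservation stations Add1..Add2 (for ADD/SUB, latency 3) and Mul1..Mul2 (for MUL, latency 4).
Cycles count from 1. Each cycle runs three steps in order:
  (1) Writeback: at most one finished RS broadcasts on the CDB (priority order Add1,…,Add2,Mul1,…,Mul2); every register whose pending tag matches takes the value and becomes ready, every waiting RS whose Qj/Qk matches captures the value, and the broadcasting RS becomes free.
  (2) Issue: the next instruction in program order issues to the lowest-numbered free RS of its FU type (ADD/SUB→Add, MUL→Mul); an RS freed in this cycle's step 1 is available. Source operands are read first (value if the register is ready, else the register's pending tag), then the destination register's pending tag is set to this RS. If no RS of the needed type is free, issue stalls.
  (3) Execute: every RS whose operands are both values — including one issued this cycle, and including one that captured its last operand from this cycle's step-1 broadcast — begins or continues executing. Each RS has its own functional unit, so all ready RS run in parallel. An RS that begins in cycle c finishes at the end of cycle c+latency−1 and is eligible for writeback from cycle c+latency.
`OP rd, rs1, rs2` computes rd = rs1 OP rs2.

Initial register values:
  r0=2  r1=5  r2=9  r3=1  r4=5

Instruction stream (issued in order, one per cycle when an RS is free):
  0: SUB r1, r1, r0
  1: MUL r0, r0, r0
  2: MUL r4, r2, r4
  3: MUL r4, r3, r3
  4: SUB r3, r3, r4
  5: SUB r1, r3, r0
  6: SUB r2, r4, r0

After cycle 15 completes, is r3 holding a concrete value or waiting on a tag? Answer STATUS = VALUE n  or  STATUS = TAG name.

STATUS = VALUE 0

  c1: issue SUB r1<-Add1  regs: r0:2,r1:Add1,r2:9,r3:1,r4:5
  c2: issue MUL r0<-Mul1  regs: r0:Mul1,r1:Add1,r2:9,r3:1,r4:5
  c3: issue MUL r4<-Mul2  regs: r0:Mul1,r1:Add1,r2:9,r3:1,r4:Mul2
  c4: CDB Add1=3; stall  regs: r0:Mul1,r1:3,r2:9,r3:1,r4:Mul2
  c5: stall  regs: r0:Mul1,r1:3,r2:9,r3:1,r4:Mul2
  c6: CDB Mul1=4; issue MUL r4<-Mul1  regs: r0:4,r1:3,r2:9,r3:1,r4:Mul1
  c7: CDB Mul2=45; issue SUB r3<-Add1  regs: r0:4,r1:3,r2:9,r3:Add1,r4:Mul1
  c8: issue SUB r1<-Add2  regs: r0:4,r1:Add2,r2:9,r3:Add1,r4:Mul1
  c9: stall  regs: r0:4,r1:Add2,r2:9,r3:Add1,r4:Mul1
  c10: CDB Mul1=1; stall  regs: r0:4,r1:Add2,r2:9,r3:Add1,r4:1
  c11: stall  regs: r0:4,r1:Add2,r2:9,r3:Add1,r4:1
  c12: stall  regs: r0:4,r1:Add2,r2:9,r3:Add1,r4:1
  c13: CDB Add1=0; issue SUB r2<-Add1  regs: r0:4,r1:Add2,r2:Add1,r3:0,r4:1
  c14: -  regs: r0:4,r1:Add2,r2:Add1,r3:0,r4:1
  c15: -  regs: r0:4,r1:Add2,r2:Add1,r3:0,r4:1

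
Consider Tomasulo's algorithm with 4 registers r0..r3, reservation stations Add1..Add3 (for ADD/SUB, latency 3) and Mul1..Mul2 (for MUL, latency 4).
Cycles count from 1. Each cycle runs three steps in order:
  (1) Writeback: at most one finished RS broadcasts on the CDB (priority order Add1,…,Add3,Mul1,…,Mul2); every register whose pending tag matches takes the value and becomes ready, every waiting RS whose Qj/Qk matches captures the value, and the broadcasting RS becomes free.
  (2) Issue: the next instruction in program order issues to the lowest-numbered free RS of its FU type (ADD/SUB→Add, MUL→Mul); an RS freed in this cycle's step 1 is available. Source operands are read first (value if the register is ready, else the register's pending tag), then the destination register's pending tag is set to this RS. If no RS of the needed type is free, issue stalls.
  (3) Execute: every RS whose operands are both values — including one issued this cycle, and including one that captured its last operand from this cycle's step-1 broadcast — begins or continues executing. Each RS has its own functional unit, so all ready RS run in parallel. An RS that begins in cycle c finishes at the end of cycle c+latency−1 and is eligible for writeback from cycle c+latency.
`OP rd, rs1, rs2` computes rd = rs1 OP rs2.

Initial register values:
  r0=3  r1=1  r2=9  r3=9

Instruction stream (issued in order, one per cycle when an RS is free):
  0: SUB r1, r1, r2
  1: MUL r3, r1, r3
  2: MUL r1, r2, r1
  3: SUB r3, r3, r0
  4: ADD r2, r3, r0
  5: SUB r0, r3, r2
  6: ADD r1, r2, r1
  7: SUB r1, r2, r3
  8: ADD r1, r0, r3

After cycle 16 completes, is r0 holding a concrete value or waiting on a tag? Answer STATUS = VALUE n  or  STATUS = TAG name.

  c1: issue SUB r1<-Add1  regs: r0:3,r1:Add1,r2:9,r3:9
  c2: issue MUL r3<-Mul1  regs: r0:3,r1:Add1,r2:9,r3:Mul1
  c3: issue MUL r1<-Mul2  regs: r0:3,r1:Mul2,r2:9,r3:Mul1
  c4: CDB Add1=-8; issue SUB r3<-Add1  regs: r0:3,r1:Mul2,r2:9,r3:Add1
  c5: issue ADD r2<-Add2  regs: r0:3,r1:Mul2,r2:Add2,r3:Add1
  c6: issue SUB r0<-Add3  regs: r0:Add3,r1:Mul2,r2:Add2,r3:Add1
  c7: stall  regs: r0:Add3,r1:Mul2,r2:Add2,r3:Add1
  c8: CDB Mul1=-72; stall  regs: r0:Add3,r1:Mul2,r2:Add2,r3:Add1
  c9: CDB Mul2=-72; stall  regs: r0:Add3,r1:-72,r2:Add2,r3:Add1
  c10: stall  regs: r0:Add3,r1:-72,r2:Add2,r3:Add1
  c11: CDB Add1=-75; issue ADD r1<-Add1  regs: r0:Add3,r1:Add1,r2:Add2,r3:-75
  c12: stall  regs: r0:Add3,r1:Add1,r2:Add2,r3:-75
  c13: stall  regs: r0:Add3,r1:Add1,r2:Add2,r3:-75
  c14: CDB Add2=-72; issue SUB r1<-Add2  regs: r0:Add3,r1:Add2,r2:-72,r3:-75
  c15: stall  regs: r0:Add3,r1:Add2,r2:-72,r3:-75
  c16: stall  regs: r0:Add3,r1:Add2,r2:-72,r3:-75

STATUS = TAG Add3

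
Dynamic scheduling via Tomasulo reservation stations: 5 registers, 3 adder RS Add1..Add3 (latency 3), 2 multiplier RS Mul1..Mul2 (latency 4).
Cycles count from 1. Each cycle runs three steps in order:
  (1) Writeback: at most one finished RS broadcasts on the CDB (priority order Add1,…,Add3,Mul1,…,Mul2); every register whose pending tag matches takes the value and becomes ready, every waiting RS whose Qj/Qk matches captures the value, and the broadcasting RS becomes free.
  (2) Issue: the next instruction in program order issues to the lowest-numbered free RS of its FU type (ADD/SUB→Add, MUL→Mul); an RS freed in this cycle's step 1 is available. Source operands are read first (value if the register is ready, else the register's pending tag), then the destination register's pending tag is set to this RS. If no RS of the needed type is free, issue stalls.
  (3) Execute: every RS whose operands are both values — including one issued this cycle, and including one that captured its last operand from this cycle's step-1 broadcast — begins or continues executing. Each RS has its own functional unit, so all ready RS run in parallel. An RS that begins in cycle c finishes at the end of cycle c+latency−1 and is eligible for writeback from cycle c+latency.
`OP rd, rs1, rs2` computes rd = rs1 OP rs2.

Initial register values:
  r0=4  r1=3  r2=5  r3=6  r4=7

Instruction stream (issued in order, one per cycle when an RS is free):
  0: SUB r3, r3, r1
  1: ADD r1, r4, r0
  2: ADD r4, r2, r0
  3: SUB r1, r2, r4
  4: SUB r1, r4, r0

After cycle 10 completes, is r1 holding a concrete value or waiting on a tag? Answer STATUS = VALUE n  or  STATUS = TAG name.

STATUS = VALUE 5

  c1: issue SUB r3<-Add1  regs: r0:4,r1:3,r2:5,r3:Add1,r4:7
  c2: issue ADD r1<-Add2  regs: r0:4,r1:Add2,r2:5,r3:Add1,r4:7
  c3: issue ADD r4<-Add3  regs: r0:4,r1:Add2,r2:5,r3:Add1,r4:Add3
  c4: CDB Add1=3; issue SUB r1<-Add1  regs: r0:4,r1:Add1,r2:5,r3:3,r4:Add3
  c5: CDB Add2=11; issue SUB r1<-Add2  regs: r0:4,r1:Add2,r2:5,r3:3,r4:Add3
  c6: CDB Add3=9  regs: r0:4,r1:Add2,r2:5,r3:3,r4:9
  c7: -  regs: r0:4,r1:Add2,r2:5,r3:3,r4:9
  c8: -  regs: r0:4,r1:Add2,r2:5,r3:3,r4:9
  c9: CDB Add1=-4  regs: r0:4,r1:Add2,r2:5,r3:3,r4:9
  c10: CDB Add2=5  regs: r0:4,r1:5,r2:5,r3:3,r4:9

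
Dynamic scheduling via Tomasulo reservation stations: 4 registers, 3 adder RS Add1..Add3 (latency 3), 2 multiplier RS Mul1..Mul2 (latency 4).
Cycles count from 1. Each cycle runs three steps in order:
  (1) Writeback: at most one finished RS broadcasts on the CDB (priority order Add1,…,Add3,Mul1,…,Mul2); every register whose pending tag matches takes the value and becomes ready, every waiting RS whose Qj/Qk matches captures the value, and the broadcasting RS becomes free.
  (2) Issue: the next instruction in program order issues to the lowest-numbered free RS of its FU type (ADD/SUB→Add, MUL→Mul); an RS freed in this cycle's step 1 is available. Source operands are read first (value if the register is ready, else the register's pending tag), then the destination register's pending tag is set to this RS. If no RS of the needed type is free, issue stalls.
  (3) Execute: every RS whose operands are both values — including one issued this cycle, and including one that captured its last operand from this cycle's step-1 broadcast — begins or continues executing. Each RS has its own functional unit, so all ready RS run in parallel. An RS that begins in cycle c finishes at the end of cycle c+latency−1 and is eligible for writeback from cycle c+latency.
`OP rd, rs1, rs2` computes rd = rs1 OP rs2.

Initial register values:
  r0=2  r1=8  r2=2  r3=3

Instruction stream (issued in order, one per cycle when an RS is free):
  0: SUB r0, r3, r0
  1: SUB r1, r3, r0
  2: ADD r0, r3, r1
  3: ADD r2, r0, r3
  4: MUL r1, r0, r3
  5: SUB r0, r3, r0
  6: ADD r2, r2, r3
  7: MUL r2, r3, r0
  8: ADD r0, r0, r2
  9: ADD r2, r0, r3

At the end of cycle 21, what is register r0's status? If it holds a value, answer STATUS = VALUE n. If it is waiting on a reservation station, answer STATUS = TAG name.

c1: issue SUB r0<-Add1 | r0:Add1,r1:8,r2:2,r3:3
c2: issue SUB r1<-Add2 | r0:Add1,r1:Add2,r2:2,r3:3
c3: issue ADD r0<-Add3 | r0:Add3,r1:Add2,r2:2,r3:3
c4: CDB Add1=1; issue ADD r2<-Add1 | r0:Add3,r1:Add2,r2:Add1,r3:3
c5: issue MUL r1<-Mul1 | r0:Add3,r1:Mul1,r2:Add1,r3:3
c6: stall | r0:Add3,r1:Mul1,r2:Add1,r3:3
c7: CDB Add2=2; issue SUB r0<-Add2 | r0:Add2,r1:Mul1,r2:Add1,r3:3
c8: stall | r0:Add2,r1:Mul1,r2:Add1,r3:3
c9: stall | r0:Add2,r1:Mul1,r2:Add1,r3:3
c10: CDB Add3=5; issue ADD r2<-Add3 | r0:Add2,r1:Mul1,r2:Add3,r3:3
c11: issue MUL r2<-Mul2 | r0:Add2,r1:Mul1,r2:Mul2,r3:3
c12: stall | r0:Add2,r1:Mul1,r2:Mul2,r3:3
c13: CDB Add1=8; issue ADD r0<-Add1 | r0:Add1,r1:Mul1,r2:Mul2,r3:3
c14: CDB Add2=-2; issue ADD r2<-Add2 | r0:Add1,r1:Mul1,r2:Add2,r3:3
c15: CDB Mul1=15 | r0:Add1,r1:15,r2:Add2,r3:3
c16: CDB Add3=11 | r0:Add1,r1:15,r2:Add2,r3:3
c17: - | r0:Add1,r1:15,r2:Add2,r3:3
c18: CDB Mul2=-6 | r0:Add1,r1:15,r2:Add2,r3:3
c19: - | r0:Add1,r1:15,r2:Add2,r3:3
c20: - | r0:Add1,r1:15,r2:Add2,r3:3
c21: CDB Add1=-8 | r0:-8,r1:15,r2:Add2,r3:3

STATUS = VALUE -8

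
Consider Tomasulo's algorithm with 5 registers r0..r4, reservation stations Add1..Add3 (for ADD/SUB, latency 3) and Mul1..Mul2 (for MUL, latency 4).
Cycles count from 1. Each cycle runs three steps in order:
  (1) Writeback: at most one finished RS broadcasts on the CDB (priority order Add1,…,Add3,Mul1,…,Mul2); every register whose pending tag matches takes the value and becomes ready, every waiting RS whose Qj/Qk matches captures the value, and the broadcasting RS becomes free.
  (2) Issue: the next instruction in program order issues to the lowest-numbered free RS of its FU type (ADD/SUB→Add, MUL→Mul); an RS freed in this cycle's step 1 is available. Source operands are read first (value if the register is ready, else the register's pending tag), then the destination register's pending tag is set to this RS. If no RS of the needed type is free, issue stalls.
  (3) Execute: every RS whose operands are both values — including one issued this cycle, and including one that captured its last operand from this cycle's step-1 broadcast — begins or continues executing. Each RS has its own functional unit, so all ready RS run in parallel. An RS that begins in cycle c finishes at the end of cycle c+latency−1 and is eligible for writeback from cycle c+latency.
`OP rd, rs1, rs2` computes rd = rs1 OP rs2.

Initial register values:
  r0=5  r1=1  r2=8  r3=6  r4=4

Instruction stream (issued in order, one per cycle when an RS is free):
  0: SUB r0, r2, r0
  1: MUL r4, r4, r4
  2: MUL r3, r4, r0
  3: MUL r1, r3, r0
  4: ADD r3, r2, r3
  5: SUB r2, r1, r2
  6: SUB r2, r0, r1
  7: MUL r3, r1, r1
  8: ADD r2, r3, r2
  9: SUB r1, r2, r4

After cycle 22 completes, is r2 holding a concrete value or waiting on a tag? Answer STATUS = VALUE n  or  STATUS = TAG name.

cycle 1: issue SUB r0<-Add1 // r0:Add1,r1:1,r2:8,r3:6,r4:4
cycle 2: issue MUL r4<-Mul1 // r0:Add1,r1:1,r2:8,r3:6,r4:Mul1
cycle 3: issue MUL r3<-Mul2 // r0:Add1,r1:1,r2:8,r3:Mul2,r4:Mul1
cycle 4: CDB Add1=3; stall // r0:3,r1:1,r2:8,r3:Mul2,r4:Mul1
cycle 5: stall // r0:3,r1:1,r2:8,r3:Mul2,r4:Mul1
cycle 6: CDB Mul1=16; issue MUL r1<-Mul1 // r0:3,r1:Mul1,r2:8,r3:Mul2,r4:16
cycle 7: issue ADD r3<-Add1 // r0:3,r1:Mul1,r2:8,r3:Add1,r4:16
cycle 8: issue SUB r2<-Add2 // r0:3,r1:Mul1,r2:Add2,r3:Add1,r4:16
cycle 9: issue SUB r2<-Add3 // r0:3,r1:Mul1,r2:Add3,r3:Add1,r4:16
cycle 10: CDB Mul2=48; issue MUL r3<-Mul2 // r0:3,r1:Mul1,r2:Add3,r3:Mul2,r4:16
cycle 11: stall // r0:3,r1:Mul1,r2:Add3,r3:Mul2,r4:16
cycle 12: stall // r0:3,r1:Mul1,r2:Add3,r3:Mul2,r4:16
cycle 13: CDB Add1=56; issue ADD r2<-Add1 // r0:3,r1:Mul1,r2:Add1,r3:Mul2,r4:16
cycle 14: CDB Mul1=144; stall // r0:3,r1:144,r2:Add1,r3:Mul2,r4:16
cycle 15: stall // r0:3,r1:144,r2:Add1,r3:Mul2,r4:16
cycle 16: stall // r0:3,r1:144,r2:Add1,r3:Mul2,r4:16
cycle 17: CDB Add2=136; issue SUB r1<-Add2 // r0:3,r1:Add2,r2:Add1,r3:Mul2,r4:16
cycle 18: CDB Add3=-141 // r0:3,r1:Add2,r2:Add1,r3:Mul2,r4:16
cycle 19: CDB Mul2=20736 // r0:3,r1:Add2,r2:Add1,r3:20736,r4:16
cycle 20: - // r0:3,r1:Add2,r2:Add1,r3:20736,r4:16
cycle 21: - // r0:3,r1:Add2,r2:Add1,r3:20736,r4:16
cycle 22: CDB Add1=20595 // r0:3,r1:Add2,r2:20595,r3:20736,r4:16

STATUS = VALUE 20595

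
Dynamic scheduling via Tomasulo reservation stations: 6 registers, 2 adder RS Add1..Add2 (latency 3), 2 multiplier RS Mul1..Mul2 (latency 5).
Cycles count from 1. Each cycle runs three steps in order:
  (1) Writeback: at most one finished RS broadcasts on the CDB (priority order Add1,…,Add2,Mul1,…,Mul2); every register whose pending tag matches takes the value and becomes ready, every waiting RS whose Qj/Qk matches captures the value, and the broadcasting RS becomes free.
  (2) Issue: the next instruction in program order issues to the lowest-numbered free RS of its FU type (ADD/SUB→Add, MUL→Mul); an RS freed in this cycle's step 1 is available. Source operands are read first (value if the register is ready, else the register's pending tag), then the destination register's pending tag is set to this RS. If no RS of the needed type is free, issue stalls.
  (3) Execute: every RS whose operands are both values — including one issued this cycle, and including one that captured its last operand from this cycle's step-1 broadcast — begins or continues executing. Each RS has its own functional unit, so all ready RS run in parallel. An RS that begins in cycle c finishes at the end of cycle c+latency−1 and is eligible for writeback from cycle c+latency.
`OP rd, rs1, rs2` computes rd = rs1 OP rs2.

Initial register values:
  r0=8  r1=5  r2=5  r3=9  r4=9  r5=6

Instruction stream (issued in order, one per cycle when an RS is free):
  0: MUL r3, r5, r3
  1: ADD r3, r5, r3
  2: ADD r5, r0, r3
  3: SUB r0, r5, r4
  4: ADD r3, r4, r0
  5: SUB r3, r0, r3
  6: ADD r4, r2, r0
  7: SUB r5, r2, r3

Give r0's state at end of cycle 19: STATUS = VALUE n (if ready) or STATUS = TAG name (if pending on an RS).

c1: issue MUL r3<-Mul1 | r0:8,r1:5,r2:5,r3:Mul1,r4:9,r5:6
c2: issue ADD r3<-Add1 | r0:8,r1:5,r2:5,r3:Add1,r4:9,r5:6
c3: issue ADD r5<-Add2 | r0:8,r1:5,r2:5,r3:Add1,r4:9,r5:Add2
c4: stall | r0:8,r1:5,r2:5,r3:Add1,r4:9,r5:Add2
c5: stall | r0:8,r1:5,r2:5,r3:Add1,r4:9,r5:Add2
c6: CDB Mul1=54; stall | r0:8,r1:5,r2:5,r3:Add1,r4:9,r5:Add2
c7: stall | r0:8,r1:5,r2:5,r3:Add1,r4:9,r5:Add2
c8: stall | r0:8,r1:5,r2:5,r3:Add1,r4:9,r5:Add2
c9: CDB Add1=60; issue SUB r0<-Add1 | r0:Add1,r1:5,r2:5,r3:60,r4:9,r5:Add2
c10: stall | r0:Add1,r1:5,r2:5,r3:60,r4:9,r5:Add2
c11: stall | r0:Add1,r1:5,r2:5,r3:60,r4:9,r5:Add2
c12: CDB Add2=68; issue ADD r3<-Add2 | r0:Add1,r1:5,r2:5,r3:Add2,r4:9,r5:68
c13: stall | r0:Add1,r1:5,r2:5,r3:Add2,r4:9,r5:68
c14: stall | r0:Add1,r1:5,r2:5,r3:Add2,r4:9,r5:68
c15: CDB Add1=59; issue SUB r3<-Add1 | r0:59,r1:5,r2:5,r3:Add1,r4:9,r5:68
c16: stall | r0:59,r1:5,r2:5,r3:Add1,r4:9,r5:68
c17: stall | r0:59,r1:5,r2:5,r3:Add1,r4:9,r5:68
c18: CDB Add2=68; issue ADD r4<-Add2 | r0:59,r1:5,r2:5,r3:Add1,r4:Add2,r5:68
c19: stall | r0:59,r1:5,r2:5,r3:Add1,r4:Add2,r5:68

STATUS = VALUE 59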